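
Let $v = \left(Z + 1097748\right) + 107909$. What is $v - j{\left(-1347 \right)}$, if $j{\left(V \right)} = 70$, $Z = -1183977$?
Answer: $21610$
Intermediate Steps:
$v = 21680$ ($v = \left(-1183977 + 1097748\right) + 107909 = -86229 + 107909 = 21680$)
$v - j{\left(-1347 \right)} = 21680 - 70 = 21610$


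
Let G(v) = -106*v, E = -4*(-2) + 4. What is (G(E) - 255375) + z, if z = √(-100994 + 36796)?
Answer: -256647 + I*√64198 ≈ -2.5665e+5 + 253.37*I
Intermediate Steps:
E = 12 (E = 8 + 4 = 12)
z = I*√64198 (z = √(-64198) = I*√64198 ≈ 253.37*I)
(G(E) - 255375) + z = (-106*12 - 255375) + I*√64198 = (-1272 - 255375) + I*√64198 = -256647 + I*√64198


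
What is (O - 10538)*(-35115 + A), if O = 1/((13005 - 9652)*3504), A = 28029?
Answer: 146219650927555/1958152 ≈ 7.4672e+7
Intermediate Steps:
O = 1/11748912 (O = (1/3504)/3353 = (1/3353)*(1/3504) = 1/11748912 ≈ 8.5114e-8)
(O - 10538)*(-35115 + A) = (1/11748912 - 10538)*(-35115 + 28029) = -123810034655/11748912*(-7086) = 146219650927555/1958152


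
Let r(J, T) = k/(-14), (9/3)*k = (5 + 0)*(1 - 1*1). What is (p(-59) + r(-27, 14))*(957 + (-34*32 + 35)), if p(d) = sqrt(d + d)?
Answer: -96*I*sqrt(118) ≈ -1042.8*I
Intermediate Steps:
k = 0 (k = ((5 + 0)*(1 - 1*1))/3 = (5*(1 - 1))/3 = (5*0)/3 = (1/3)*0 = 0)
p(d) = sqrt(2)*sqrt(d) (p(d) = sqrt(2*d) = sqrt(2)*sqrt(d))
r(J, T) = 0 (r(J, T) = 0/(-14) = 0*(-1/14) = 0)
(p(-59) + r(-27, 14))*(957 + (-34*32 + 35)) = (sqrt(2)*sqrt(-59) + 0)*(957 + (-34*32 + 35)) = (sqrt(2)*(I*sqrt(59)) + 0)*(957 + (-1088 + 35)) = (I*sqrt(118) + 0)*(957 - 1053) = (I*sqrt(118))*(-96) = -96*I*sqrt(118)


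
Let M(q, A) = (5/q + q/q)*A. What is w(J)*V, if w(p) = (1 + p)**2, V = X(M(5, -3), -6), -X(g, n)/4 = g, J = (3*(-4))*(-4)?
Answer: 57624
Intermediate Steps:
M(q, A) = A*(1 + 5/q) (M(q, A) = (5/q + 1)*A = (1 + 5/q)*A = A*(1 + 5/q))
J = 48 (J = -12*(-4) = 48)
X(g, n) = -4*g
V = 24 (V = -(-12)*(5 + 5)/5 = -(-12)*10/5 = -4*(-6) = 24)
w(J)*V = (1 + 48)**2*24 = 49**2*24 = 2401*24 = 57624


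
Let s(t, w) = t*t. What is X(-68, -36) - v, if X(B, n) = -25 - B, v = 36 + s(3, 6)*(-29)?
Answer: 268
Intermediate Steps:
s(t, w) = t**2
v = -225 (v = 36 + 3**2*(-29) = 36 + 9*(-29) = 36 - 261 = -225)
X(-68, -36) - v = (-25 - 1*(-68)) - 1*(-225) = (-25 + 68) + 225 = 43 + 225 = 268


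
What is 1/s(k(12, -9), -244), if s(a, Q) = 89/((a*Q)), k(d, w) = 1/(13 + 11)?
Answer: -61/534 ≈ -0.11423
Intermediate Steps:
k(d, w) = 1/24
s(a, Q) = 89/(Q*a) (s(a, Q) = 89/((Q*a)) = 89*(1/(Q*a)) = 89/(Q*a))
1/s(k(12, -9), -244) = 1/(89/(-244*(1/24))) = 1/(89*(-1/244)*24) = 1/(-534/61) = -61/534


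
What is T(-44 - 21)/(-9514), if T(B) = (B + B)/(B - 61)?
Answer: -65/599382 ≈ -0.00010845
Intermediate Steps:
T(B) = 2*B/(-61 + B) (T(B) = (2*B)/(-61 + B) = 2*B/(-61 + B))
T(-44 - 21)/(-9514) = (2*(-44 - 21)/(-61 + (-44 - 21)))/(-9514) = (2*(-65)/(-61 - 65))*(-1/9514) = (2*(-65)/(-126))*(-1/9514) = (2*(-65)*(-1/126))*(-1/9514) = (65/63)*(-1/9514) = -65/599382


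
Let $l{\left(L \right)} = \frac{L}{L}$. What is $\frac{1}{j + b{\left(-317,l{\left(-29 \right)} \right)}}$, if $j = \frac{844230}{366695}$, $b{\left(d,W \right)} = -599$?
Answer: $- \frac{73339}{43761215} \approx -0.0016759$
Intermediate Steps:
$l{\left(L \right)} = 1$
$j = \frac{168846}{73339}$ ($j = 844230 \cdot \frac{1}{366695} = \frac{168846}{73339} \approx 2.3023$)
$\frac{1}{j + b{\left(-317,l{\left(-29 \right)} \right)}} = \frac{1}{\frac{168846}{73339} - 599} = \frac{1}{- \frac{43761215}{73339}} = - \frac{73339}{43761215}$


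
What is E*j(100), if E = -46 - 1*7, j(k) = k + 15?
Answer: -6095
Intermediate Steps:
j(k) = 15 + k
E = -53 (E = -46 - 7 = -53)
E*j(100) = -53*(15 + 100) = -53*115 = -6095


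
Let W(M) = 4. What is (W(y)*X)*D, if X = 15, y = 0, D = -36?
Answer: -2160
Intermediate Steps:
(W(y)*X)*D = (4*15)*(-36) = 60*(-36) = -2160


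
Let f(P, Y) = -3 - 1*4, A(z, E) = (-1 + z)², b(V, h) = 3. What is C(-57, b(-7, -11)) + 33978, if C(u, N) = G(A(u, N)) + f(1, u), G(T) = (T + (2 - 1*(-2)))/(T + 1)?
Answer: 114315783/3365 ≈ 33972.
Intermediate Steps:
G(T) = (4 + T)/(1 + T) (G(T) = (T + (2 + 2))/(1 + T) = (T + 4)/(1 + T) = (4 + T)/(1 + T))
f(P, Y) = -7 (f(P, Y) = -3 - 4 = -7)
C(u, N) = -7 + (4 + (-1 + u)²)/(1 + (-1 + u)²) (C(u, N) = (4 + (-1 + u)²)/(1 + (-1 + u)²) - 7 = -7 + (4 + (-1 + u)²)/(1 + (-1 + u)²))
C(-57, b(-7, -11)) + 33978 = 3*(-1 - 2*(-1 - 57)²)/(1 + (-1 - 57)²) + 33978 = 3*(-1 - 2*(-58)²)/(1 + (-58)²) + 33978 = 3*(-1 - 2*3364)/(1 + 3364) + 33978 = 3*(-1 - 6728)/3365 + 33978 = 3*(1/3365)*(-6729) + 33978 = -20187/3365 + 33978 = 114315783/3365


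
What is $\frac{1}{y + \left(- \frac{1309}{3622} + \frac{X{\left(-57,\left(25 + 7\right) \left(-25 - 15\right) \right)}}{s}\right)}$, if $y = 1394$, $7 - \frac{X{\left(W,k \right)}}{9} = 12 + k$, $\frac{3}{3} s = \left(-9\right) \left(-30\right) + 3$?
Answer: $\frac{329602}{473200219} \approx 0.00069654$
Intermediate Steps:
$s = 273$ ($s = \left(-9\right) \left(-30\right) + 3 = 270 + 3 = 273$)
$X{\left(W,k \right)} = -45 - 9 k$ ($X{\left(W,k \right)} = 63 - 9 \left(12 + k\right) = 63 - \left(108 + 9 k\right) = -45 - 9 k$)
$\frac{1}{y + \left(- \frac{1309}{3622} + \frac{X{\left(-57,\left(25 + 7\right) \left(-25 - 15\right) \right)}}{s}\right)} = \frac{1}{1394 - \left(\frac{1309}{3622} - \frac{-45 - 9 \left(25 + 7\right) \left(-25 - 15\right)}{273}\right)} = \frac{1}{1394 - \left(\frac{1309}{3622} - \left(-45 - 9 \cdot 32 \left(-40\right)\right) \frac{1}{273}\right)} = \frac{1}{1394 - \left(\frac{1309}{3622} - \left(-45 - -11520\right) \frac{1}{273}\right)} = \frac{1}{1394 - \left(\frac{1309}{3622} - \left(-45 + 11520\right) \frac{1}{273}\right)} = \frac{1}{1394 + \left(- \frac{1309}{3622} + 11475 \cdot \frac{1}{273}\right)} = \frac{1}{1394 + \left(- \frac{1309}{3622} + \frac{3825}{91}\right)} = \frac{1}{1394 + \frac{13735031}{329602}} = \frac{1}{\frac{473200219}{329602}} = \frac{329602}{473200219}$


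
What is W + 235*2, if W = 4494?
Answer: 4964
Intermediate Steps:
W + 235*2 = 4494 + 235*2 = 4494 + 470 = 4964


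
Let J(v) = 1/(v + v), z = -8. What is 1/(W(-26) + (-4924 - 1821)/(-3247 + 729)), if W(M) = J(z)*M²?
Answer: -5036/199281 ≈ -0.025271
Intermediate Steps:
J(v) = 1/(2*v)
W(M) = -M²/16 (W(M) = ((½)/(-8))*M² = ((½)*(-⅛))*M² = -M²/16)
1/(W(-26) + (-4924 - 1821)/(-3247 + 729)) = 1/(-1/16*(-26)² + (-4924 - 1821)/(-3247 + 729)) = 1/(-1/16*676 - 6745/(-2518)) = 1/(-169/4 - 6745*(-1/2518)) = 1/(-169/4 + 6745/2518) = 1/(-199281/5036) = -5036/199281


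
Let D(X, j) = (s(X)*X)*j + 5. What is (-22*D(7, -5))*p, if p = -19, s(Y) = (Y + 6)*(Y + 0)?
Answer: -1329240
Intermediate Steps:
s(Y) = Y*(6 + Y) (s(Y) = (6 + Y)*Y = Y*(6 + Y))
D(X, j) = 5 + j*X²*(6 + X) (D(X, j) = ((X*(6 + X))*X)*j + 5 = (X²*(6 + X))*j + 5 = j*X²*(6 + X) + 5 = 5 + j*X²*(6 + X))
(-22*D(7, -5))*p = -22*(5 - 5*7²*(6 + 7))*(-19) = -22*(5 - 5*49*13)*(-19) = -22*(5 - 3185)*(-19) = -22*(-3180)*(-19) = 69960*(-19) = -1329240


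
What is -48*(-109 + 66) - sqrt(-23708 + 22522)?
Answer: 2064 - I*sqrt(1186) ≈ 2064.0 - 34.438*I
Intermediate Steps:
-48*(-109 + 66) - sqrt(-23708 + 22522) = -48*(-43) - sqrt(-1186) = 2064 - I*sqrt(1186)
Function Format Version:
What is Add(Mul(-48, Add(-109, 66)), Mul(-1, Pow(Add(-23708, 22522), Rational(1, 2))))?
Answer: Add(2064, Mul(-1, I, Pow(1186, Rational(1, 2)))) ≈ Add(2064.0, Mul(-34.438, I))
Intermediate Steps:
Add(Mul(-48, Add(-109, 66)), Mul(-1, Pow(Add(-23708, 22522), Rational(1, 2)))) = Add(Mul(-48, -43), Mul(-1, Pow(-1186, Rational(1, 2)))) = Add(2064, Mul(-1, Mul(I, Pow(1186, Rational(1, 2))))) = Add(2064, Mul(-1, I, Pow(1186, Rational(1, 2))))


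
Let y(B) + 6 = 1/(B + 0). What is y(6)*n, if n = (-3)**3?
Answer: 315/2 ≈ 157.50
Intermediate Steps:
y(B) = -6 + 1/B (y(B) = -6 + 1/(B + 0) = -6 + 1/B)
n = -27
y(6)*n = (-6 + 1/6)*(-27) = -35/6*(-27) = 315/2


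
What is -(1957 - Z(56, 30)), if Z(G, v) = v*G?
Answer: -277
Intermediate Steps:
Z(G, v) = G*v
-(1957 - Z(56, 30)) = -(1957 - 56*30) = -(1957 - 1*1680) = -(1957 - 1680) = -1*277 = -277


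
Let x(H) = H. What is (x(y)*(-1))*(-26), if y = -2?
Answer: -52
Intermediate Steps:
(x(y)*(-1))*(-26) = -2*(-1)*(-26) = 2*(-26) = -52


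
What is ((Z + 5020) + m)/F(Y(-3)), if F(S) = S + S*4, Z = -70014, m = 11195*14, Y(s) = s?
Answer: -91736/15 ≈ -6115.7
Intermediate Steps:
m = 156730
F(S) = 5*S (F(S) = S + 4*S = 5*S)
((Z + 5020) + m)/F(Y(-3)) = ((-70014 + 5020) + 156730)/((5*(-3))) = (-64994 + 156730)/(-15) = 91736*(-1/15) = -91736/15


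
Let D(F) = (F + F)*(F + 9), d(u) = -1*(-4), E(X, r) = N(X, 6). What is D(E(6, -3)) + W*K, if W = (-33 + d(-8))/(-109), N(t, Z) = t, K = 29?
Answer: 20461/109 ≈ 187.72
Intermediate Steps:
E(X, r) = X
d(u) = 4
D(F) = 2*F*(9 + F) (D(F) = (2*F)*(9 + F) = 2*F*(9 + F))
W = 29/109 (W = (-33 + 4)/(-109) = -29*(-1/109) = 29/109 ≈ 0.26606)
D(E(6, -3)) + W*K = 2*6*(9 + 6) + (29/109)*29 = 2*6*15 + 841/109 = 180 + 841/109 = 20461/109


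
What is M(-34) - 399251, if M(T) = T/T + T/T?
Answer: -399249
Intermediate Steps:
M(T) = 2 (M(T) = 1 + 1 = 2)
M(-34) - 399251 = 2 - 399251 = -399249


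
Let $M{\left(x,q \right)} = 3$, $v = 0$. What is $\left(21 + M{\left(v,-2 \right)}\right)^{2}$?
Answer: $576$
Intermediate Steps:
$\left(21 + M{\left(v,-2 \right)}\right)^{2} = \left(21 + 3\right)^{2} = 24^{2} = 576$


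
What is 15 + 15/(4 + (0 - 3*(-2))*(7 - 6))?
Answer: 33/2 ≈ 16.500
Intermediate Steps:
15 + 15/(4 + (0 - 3*(-2))*(7 - 6)) = 15 + 15/(4 + (0 + 6)*1) = 15 + 15/(4 + 6*1) = 15 + 15/(4 + 6) = 15 + 15/10 = 15 + (1/10)*15 = 15 + 3/2 = 33/2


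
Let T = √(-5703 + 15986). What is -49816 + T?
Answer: -49816 + √10283 ≈ -49715.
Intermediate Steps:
T = √10283 ≈ 101.41
-49816 + T = -49816 + √10283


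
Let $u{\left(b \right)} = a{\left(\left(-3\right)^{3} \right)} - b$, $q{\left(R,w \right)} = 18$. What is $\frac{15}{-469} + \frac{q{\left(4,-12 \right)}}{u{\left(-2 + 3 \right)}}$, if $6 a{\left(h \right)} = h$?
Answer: $- \frac{17049}{5159} \approx -3.3047$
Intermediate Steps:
$a{\left(h \right)} = \frac{h}{6}$
$u{\left(b \right)} = - \frac{9}{2} - b$ ($u{\left(b \right)} = \frac{\left(-3\right)^{3}}{6} - b = \frac{1}{6} \left(-27\right) - b = - \frac{9}{2} - b$)
$\frac{15}{-469} + \frac{q{\left(4,-12 \right)}}{u{\left(-2 + 3 \right)}} = \frac{15}{-469} + \frac{18}{- \frac{9}{2} - \left(-2 + 3\right)} = 15 \left(- \frac{1}{469}\right) + \frac{18}{- \frac{9}{2} - 1} = - \frac{15}{469} + \frac{18}{- \frac{9}{2} - 1} = - \frac{15}{469} + \frac{18}{- \frac{11}{2}} = - \frac{15}{469} + 18 \left(- \frac{2}{11}\right) = - \frac{15}{469} - \frac{36}{11} = - \frac{17049}{5159}$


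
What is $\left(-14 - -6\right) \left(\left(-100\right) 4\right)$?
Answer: $3200$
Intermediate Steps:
$\left(-14 - -6\right) \left(\left(-100\right) 4\right) = \left(-14 + 6\right) \left(-400\right) = \left(-8\right) \left(-400\right) = 3200$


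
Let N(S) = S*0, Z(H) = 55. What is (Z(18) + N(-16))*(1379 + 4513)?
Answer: 324060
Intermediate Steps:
N(S) = 0
(Z(18) + N(-16))*(1379 + 4513) = (55 + 0)*(1379 + 4513) = 55*5892 = 324060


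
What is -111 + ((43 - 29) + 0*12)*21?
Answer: 183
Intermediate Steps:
-111 + ((43 - 29) + 0*12)*21 = -111 + (14 + 0)*21 = -111 + 14*21 = -111 + 294 = 183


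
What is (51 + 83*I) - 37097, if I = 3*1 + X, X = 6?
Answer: -36299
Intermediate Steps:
I = 9 (I = 3*1 + 6 = 3 + 6 = 9)
(51 + 83*I) - 37097 = (51 + 83*9) - 37097 = (51 + 747) - 37097 = 798 - 37097 = -36299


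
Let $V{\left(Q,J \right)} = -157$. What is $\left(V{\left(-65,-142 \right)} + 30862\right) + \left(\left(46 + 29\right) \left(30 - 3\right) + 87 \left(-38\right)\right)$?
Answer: $29424$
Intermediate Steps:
$\left(V{\left(-65,-142 \right)} + 30862\right) + \left(\left(46 + 29\right) \left(30 - 3\right) + 87 \left(-38\right)\right) = \left(-157 + 30862\right) + \left(\left(46 + 29\right) \left(30 - 3\right) + 87 \left(-38\right)\right) = 30705 + \left(75 \cdot 27 - 3306\right) = 30705 + \left(2025 - 3306\right) = 30705 - 1281 = 29424$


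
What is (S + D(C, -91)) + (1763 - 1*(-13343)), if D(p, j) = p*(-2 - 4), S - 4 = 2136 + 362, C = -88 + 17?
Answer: 18034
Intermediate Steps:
C = -71
S = 2502 (S = 4 + (2136 + 362) = 4 + 2498 = 2502)
D(p, j) = -6*p (D(p, j) = p*(-6) = -6*p)
(S + D(C, -91)) + (1763 - 1*(-13343)) = (2502 - 6*(-71)) + (1763 - 1*(-13343)) = (2502 + 426) + (1763 + 13343) = 2928 + 15106 = 18034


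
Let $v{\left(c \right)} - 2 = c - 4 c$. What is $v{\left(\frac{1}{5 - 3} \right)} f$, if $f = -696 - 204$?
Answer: $-450$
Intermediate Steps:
$v{\left(c \right)} = 2 - 3 c$ ($v{\left(c \right)} = 2 + \left(c - 4 c\right) = 2 - 3 c$)
$f = -900$ ($f = -696 - 204 = -900$)
$v{\left(\frac{1}{5 - 3} \right)} f = \left(2 - \frac{3}{5 - 3}\right) \left(-900\right) = \left(2 - \frac{3}{2}\right) \left(-900\right) = \frac{1}{2} \left(-900\right) = -450$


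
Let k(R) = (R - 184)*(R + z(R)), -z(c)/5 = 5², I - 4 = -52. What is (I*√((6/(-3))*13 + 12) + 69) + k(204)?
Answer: 1649 - 48*I*√14 ≈ 1649.0 - 179.6*I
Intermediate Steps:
I = -48 (I = 4 - 52 = -48)
z(c) = -125 (z(c) = -5*5² = -5*25 = -125)
k(R) = (-184 + R)*(-125 + R) (k(R) = (R - 184)*(R - 125) = (-184 + R)*(-125 + R))
(I*√((6/(-3))*13 + 12) + 69) + k(204) = (-48*√((6/(-3))*13 + 12) + 69) + (23000 + 204² - 309*204) = (-48*√((6*(-⅓))*13 + 12) + 69) + (23000 + 41616 - 63036) = (-48*√(-2*13 + 12) + 69) + 1580 = (-48*√(-26 + 12) + 69) + 1580 = (-48*I*√14 + 69) + 1580 = (69 - 48*I*√14) + 1580 = 1649 - 48*I*√14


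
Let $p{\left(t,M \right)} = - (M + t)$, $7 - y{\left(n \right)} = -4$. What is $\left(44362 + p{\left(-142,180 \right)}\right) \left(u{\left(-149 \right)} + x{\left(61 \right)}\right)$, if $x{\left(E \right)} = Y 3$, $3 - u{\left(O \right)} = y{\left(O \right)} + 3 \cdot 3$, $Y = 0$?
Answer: $-753508$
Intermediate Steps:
$y{\left(n \right)} = 11$ ($y{\left(n \right)} = 7 - -4 = 7 + 4 = 11$)
$p{\left(t,M \right)} = - M - t$
$u{\left(O \right)} = -17$ ($u{\left(O \right)} = 3 - \left(11 + 3 \cdot 3\right) = 3 - \left(11 + 9\right) = 3 - 20 = -17$)
$x{\left(E \right)} = 0$ ($x{\left(E \right)} = 0 \cdot 3 = 0$)
$\left(44362 + p{\left(-142,180 \right)}\right) \left(u{\left(-149 \right)} + x{\left(61 \right)}\right) = \left(44362 - 38\right) \left(-17 + 0\right) = \left(44362 + \left(-180 + 142\right)\right) \left(-17\right) = \left(44362 - 38\right) \left(-17\right) = 44324 \left(-17\right) = -753508$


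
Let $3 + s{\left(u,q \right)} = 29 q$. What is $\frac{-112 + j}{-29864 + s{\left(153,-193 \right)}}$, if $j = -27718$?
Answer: $\frac{1265}{1612} \approx 0.78474$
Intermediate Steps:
$s{\left(u,q \right)} = -3 + 29 q$
$\frac{-112 + j}{-29864 + s{\left(153,-193 \right)}} = \frac{-112 - 27718}{-29864 + \left(-3 + 29 \left(-193\right)\right)} = - \frac{27830}{-29864 - 5600} = - \frac{27830}{-35464} = \left(-27830\right) \left(- \frac{1}{35464}\right) = \frac{1265}{1612}$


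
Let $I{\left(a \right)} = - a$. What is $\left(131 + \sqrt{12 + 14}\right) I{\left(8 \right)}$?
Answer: $-1048 - 8 \sqrt{26} \approx -1088.8$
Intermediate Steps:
$\left(131 + \sqrt{12 + 14}\right) I{\left(8 \right)} = \left(131 + \sqrt{12 + 14}\right) \left(\left(-1\right) 8\right) = \left(131 + \sqrt{26}\right) \left(-8\right) = -1048 - 8 \sqrt{26}$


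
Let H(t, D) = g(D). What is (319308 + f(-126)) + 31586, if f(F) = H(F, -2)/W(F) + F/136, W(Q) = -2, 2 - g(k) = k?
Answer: 23860593/68 ≈ 3.5089e+5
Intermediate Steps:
g(k) = 2 - k
H(t, D) = 2 - D
f(F) = -2 + F/136 (f(F) = (2 - 1*(-2))/(-2) + F/136 = (2 + 2)*(-½) + F*(1/136) = 4*(-½) + F/136 = -2 + F/136)
(319308 + f(-126)) + 31586 = (319308 + (-2 + (1/136)*(-126))) + 31586 = (319308 + (-2 - 63/68)) + 31586 = (319308 - 199/68) + 31586 = 21712745/68 + 31586 = 23860593/68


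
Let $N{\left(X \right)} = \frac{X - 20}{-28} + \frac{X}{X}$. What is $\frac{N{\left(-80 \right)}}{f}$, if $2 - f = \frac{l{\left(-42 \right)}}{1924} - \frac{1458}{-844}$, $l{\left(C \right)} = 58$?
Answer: $\frac{1623856}{86093} \approx 18.862$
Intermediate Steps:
$N{\left(X \right)} = \frac{12}{7} - \frac{X}{28}$ ($N{\left(X \right)} = \left(X - 20\right) \left(- \frac{1}{28}\right) + 1 = \left(-20 + X\right) \left(- \frac{1}{28}\right) + 1 = \left(\frac{5}{7} - \frac{X}{28}\right) + 1 = \frac{12}{7} - \frac{X}{28}$)
$f = \frac{24598}{101491}$ ($f = 2 - \left(\frac{58}{1924} - \frac{1458}{-844}\right) = 2 - \left(58 \cdot \frac{1}{1924} - - \frac{729}{422}\right) = 2 - \left(\frac{29}{962} + \frac{729}{422}\right) = 2 - \frac{178384}{101491} = \frac{24598}{101491} \approx 0.24237$)
$\frac{N{\left(-80 \right)}}{f} = \frac{\frac{12}{7} - - \frac{20}{7}}{\frac{24598}{101491}} = \left(\frac{12}{7} + \frac{20}{7}\right) \frac{101491}{24598} = \frac{32}{7} \cdot \frac{101491}{24598} = \frac{1623856}{86093}$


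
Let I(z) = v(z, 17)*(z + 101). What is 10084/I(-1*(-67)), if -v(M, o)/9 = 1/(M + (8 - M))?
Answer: -10084/189 ≈ -53.354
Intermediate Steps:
v(M, o) = -9/8 (v(M, o) = -9/(M + (8 - M)) = -9/8)
I(z) = -909/8 - 9*z/8 (I(z) = -9*(z + 101)/8 = -9*(101 + z)/8 = -909/8 - 9*z/8)
10084/I(-1*(-67)) = 10084/(-909/8 - (-9)*(-67)/8) = 10084/(-909/8 - 9/8*67) = 10084/(-909/8 - 603/8) = 10084/(-189) = 10084*(-1/189) = -10084/189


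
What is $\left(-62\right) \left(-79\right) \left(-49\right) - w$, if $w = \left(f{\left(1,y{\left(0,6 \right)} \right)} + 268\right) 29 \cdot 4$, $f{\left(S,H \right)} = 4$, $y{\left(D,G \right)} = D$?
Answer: $-271554$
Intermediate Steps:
$w = 31552$ ($w = \left(4 + 268\right) 29 \cdot 4 = 272 \cdot 116 = 31552$)
$\left(-62\right) \left(-79\right) \left(-49\right) - w = \left(-62\right) \left(-79\right) \left(-49\right) - 31552 = 4898 \left(-49\right) - 31552 = -240002 - 31552 = -271554$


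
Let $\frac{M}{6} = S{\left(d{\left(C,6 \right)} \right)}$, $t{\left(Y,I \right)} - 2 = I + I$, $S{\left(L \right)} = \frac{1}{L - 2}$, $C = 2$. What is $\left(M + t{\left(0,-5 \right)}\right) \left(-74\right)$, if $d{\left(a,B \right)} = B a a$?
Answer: $\frac{6290}{11} \approx 571.82$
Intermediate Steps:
$d{\left(a,B \right)} = B a^{2}$
$S{\left(L \right)} = \frac{1}{-2 + L}$
$t{\left(Y,I \right)} = 2 + 2 I$ ($t{\left(Y,I \right)} = 2 + \left(I + I\right) = 2 + 2 I$)
$M = \frac{3}{11}$ ($M = \frac{6}{-2 + 6 \cdot 2^{2}} = \frac{6}{-2 + 6 \cdot 4} = \frac{6}{-2 + 24} = \frac{6}{22} = 6 \cdot \frac{1}{22} = \frac{3}{11} \approx 0.27273$)
$\left(M + t{\left(0,-5 \right)}\right) \left(-74\right) = \left(\frac{3}{11} + \left(2 + 2 \left(-5\right)\right)\right) \left(-74\right) = \left(\frac{3}{11} + \left(2 - 10\right)\right) \left(-74\right) = \left(\frac{3}{11} - 8\right) \left(-74\right) = \left(- \frac{85}{11}\right) \left(-74\right) = \frac{6290}{11}$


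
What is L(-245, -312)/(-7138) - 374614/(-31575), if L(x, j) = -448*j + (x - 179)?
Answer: -863022334/112691175 ≈ -7.6583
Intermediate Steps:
L(x, j) = -179 + x - 448*j (L(x, j) = -448*j + (-179 + x) = -179 + x - 448*j)
L(-245, -312)/(-7138) - 374614/(-31575) = (-179 - 245 - 448*(-312))/(-7138) - 374614/(-31575) = (-179 - 245 + 139776)*(-1/7138) - 374614*(-1/31575) = 139352*(-1/7138) + 374614/31575 = -69676/3569 + 374614/31575 = -863022334/112691175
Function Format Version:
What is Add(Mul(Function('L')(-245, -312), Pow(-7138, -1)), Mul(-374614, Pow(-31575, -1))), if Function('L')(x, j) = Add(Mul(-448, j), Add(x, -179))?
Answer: Rational(-863022334, 112691175) ≈ -7.6583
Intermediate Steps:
Function('L')(x, j) = Add(-179, x, Mul(-448, j)) (Function('L')(x, j) = Add(Mul(-448, j), Add(-179, x)) = Add(-179, x, Mul(-448, j)))
Add(Mul(Function('L')(-245, -312), Pow(-7138, -1)), Mul(-374614, Pow(-31575, -1))) = Add(Mul(Add(-179, -245, Mul(-448, -312)), Pow(-7138, -1)), Mul(-374614, Pow(-31575, -1))) = Add(Mul(Add(-179, -245, 139776), Rational(-1, 7138)), Mul(-374614, Rational(-1, 31575))) = Add(Mul(139352, Rational(-1, 7138)), Rational(374614, 31575)) = Add(Rational(-69676, 3569), Rational(374614, 31575)) = Rational(-863022334, 112691175)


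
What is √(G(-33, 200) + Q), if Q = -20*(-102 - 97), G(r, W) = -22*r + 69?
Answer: 5*√191 ≈ 69.101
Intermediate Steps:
G(r, W) = 69 - 22*r
Q = 3980 (Q = -20*(-199) = 3980)
√(G(-33, 200) + Q) = √((69 - 22*(-33)) + 3980) = √((69 + 726) + 3980) = √(795 + 3980) = √4775 = 5*√191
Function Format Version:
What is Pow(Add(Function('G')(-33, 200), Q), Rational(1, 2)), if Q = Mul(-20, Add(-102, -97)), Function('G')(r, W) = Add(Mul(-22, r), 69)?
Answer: Mul(5, Pow(191, Rational(1, 2))) ≈ 69.101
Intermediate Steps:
Function('G')(r, W) = Add(69, Mul(-22, r))
Q = 3980 (Q = Mul(-20, -199) = 3980)
Pow(Add(Function('G')(-33, 200), Q), Rational(1, 2)) = Pow(Add(Add(69, Mul(-22, -33)), 3980), Rational(1, 2)) = Pow(Add(Add(69, 726), 3980), Rational(1, 2)) = Pow(Add(795, 3980), Rational(1, 2)) = Pow(4775, Rational(1, 2)) = Mul(5, Pow(191, Rational(1, 2)))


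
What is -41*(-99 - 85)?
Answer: 7544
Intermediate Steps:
-41*(-99 - 85) = -41*(-184) = 7544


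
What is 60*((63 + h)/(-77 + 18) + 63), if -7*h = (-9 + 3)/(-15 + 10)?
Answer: 1534752/413 ≈ 3716.1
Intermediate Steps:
h = -6/35 (h = -(-9 + 3)/(7*(-15 + 10)) = -(-6)/(7*(-5)) = -(-6)*(-1)/(7*5) = -⅐*6/5 = -6/35 ≈ -0.17143)
60*((63 + h)/(-77 + 18) + 63) = 60*((63 - 6/35)/(-77 + 18) + 63) = 60*((2199/35)/(-59) + 63) = 60*((2199/35)*(-1/59) + 63) = 60*(-2199/2065 + 63) = 60*(127896/2065) = 1534752/413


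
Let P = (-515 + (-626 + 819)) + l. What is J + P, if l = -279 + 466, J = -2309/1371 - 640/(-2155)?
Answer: -80591326/590901 ≈ -136.39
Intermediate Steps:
J = -819691/590901 (J = -2309*1/1371 - 640*(-1/2155) = -2309/1371 + 128/431 = -819691/590901 ≈ -1.3872)
l = 187
P = -135 (P = (-515 + (-626 + 819)) + 187 = (-515 + 193) + 187 = -322 + 187 = -135)
J + P = -819691/590901 - 135 = -80591326/590901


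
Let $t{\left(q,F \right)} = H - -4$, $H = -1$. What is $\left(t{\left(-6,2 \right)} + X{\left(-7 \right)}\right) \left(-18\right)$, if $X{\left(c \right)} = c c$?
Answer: $-936$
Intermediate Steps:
$t{\left(q,F \right)} = 3$ ($t{\left(q,F \right)} = -1 - -4 = -1 + 4 = 3$)
$X{\left(c \right)} = c^{2}$
$\left(t{\left(-6,2 \right)} + X{\left(-7 \right)}\right) \left(-18\right) = \left(3 + \left(-7\right)^{2}\right) \left(-18\right) = \left(3 + 49\right) \left(-18\right) = 52 \left(-18\right) = -936$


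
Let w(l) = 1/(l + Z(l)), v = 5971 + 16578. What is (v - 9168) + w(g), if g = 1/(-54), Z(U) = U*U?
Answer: 706277/53 ≈ 13326.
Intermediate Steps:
v = 22549
Z(U) = U²
g = -1/54 ≈ -0.018519
w(l) = 1/(l + l²)
(v - 9168) + w(g) = (22549 - 9168) + 1/((-1/54)*(1 - 1/54)) = 13381 - 54/53/54 = 13381 - 54*54/53 = 13381 - 2916/53 = 706277/53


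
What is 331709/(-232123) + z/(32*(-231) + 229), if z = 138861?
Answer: -1821519130/87510371 ≈ -20.815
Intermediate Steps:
331709/(-232123) + z/(32*(-231) + 229) = 331709/(-232123) + 138861/(32*(-231) + 229) = 331709*(-1/232123) + 138861/(-7392 + 229) = -331709/232123 + 138861/(-7163) = -331709/232123 + 138861*(-1/7163) = -331709/232123 - 138861/7163 = -1821519130/87510371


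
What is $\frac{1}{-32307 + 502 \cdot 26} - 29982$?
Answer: $- \frac{577303411}{19255} \approx -29982.0$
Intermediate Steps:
$\frac{1}{-32307 + 502 \cdot 26} - 29982 = \frac{1}{-32307 + 13052} - 29982 = \frac{1}{-19255} - 29982 = - \frac{1}{19255} - 29982 = - \frac{577303411}{19255}$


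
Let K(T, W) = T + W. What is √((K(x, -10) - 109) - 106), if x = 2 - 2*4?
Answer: I*√231 ≈ 15.199*I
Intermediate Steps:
x = -6 (x = 2 - 8 = -6)
√((K(x, -10) - 109) - 106) = √(((-6 - 10) - 109) - 106) = √((-16 - 109) - 106) = √(-125 - 106) = √(-231) = I*√231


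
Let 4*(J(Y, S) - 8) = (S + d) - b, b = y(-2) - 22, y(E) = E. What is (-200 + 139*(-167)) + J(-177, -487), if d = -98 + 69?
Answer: -23528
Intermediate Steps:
d = -29
b = -24 (b = -2 - 22 = -24)
J(Y, S) = 27/4 + S/4 (J(Y, S) = 8 + ((S - 29) - 1*(-24))/4 = 8 + ((-29 + S) + 24)/4 = 8 + (-5 + S)/4 = 8 + (-5/4 + S/4) = 27/4 + S/4)
(-200 + 139*(-167)) + J(-177, -487) = (-200 + 139*(-167)) + (27/4 + (¼)*(-487)) = (-200 - 23213) + (27/4 - 487/4) = -23413 - 115 = -23528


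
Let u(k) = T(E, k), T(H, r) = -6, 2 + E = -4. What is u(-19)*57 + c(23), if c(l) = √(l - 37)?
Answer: -342 + I*√14 ≈ -342.0 + 3.7417*I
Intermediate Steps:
c(l) = √(-37 + l)
E = -6 (E = -2 - 4 = -6)
u(k) = -6
u(-19)*57 + c(23) = -6*57 + √(-37 + 23) = -342 + √(-14) = -342 + I*√14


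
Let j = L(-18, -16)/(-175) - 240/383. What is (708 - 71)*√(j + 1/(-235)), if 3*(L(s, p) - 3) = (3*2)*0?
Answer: 728*I*√4019245279/90005 ≈ 512.79*I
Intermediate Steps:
L(s, p) = 3 (L(s, p) = 3 + ((3*2)*0)/3 = 3 + (6*0)/3 = 3 + (⅓)*0 = 3 + 0 = 3)
j = -43149/67025 (j = 3/(-175) - 240/383 = 3*(-1/175) - 240*1/383 = -3/175 - 240/383 = -43149/67025 ≈ -0.64377)
(708 - 71)*√(j + 1/(-235)) = (708 - 71)*√(-43149/67025 + 1/(-235)) = 637*√(-43149/67025 - 1/235) = 637*√(-2041408/3150175) = 637*(8*I*√4019245279/630035) = 728*I*√4019245279/90005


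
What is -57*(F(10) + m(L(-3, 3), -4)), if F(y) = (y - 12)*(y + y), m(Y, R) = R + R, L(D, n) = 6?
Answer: 2736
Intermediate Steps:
m(Y, R) = 2*R
F(y) = 2*y*(-12 + y) (F(y) = (-12 + y)*(2*y) = 2*y*(-12 + y))
-57*(F(10) + m(L(-3, 3), -4)) = -57*(2*10*(-12 + 10) + 2*(-4)) = -57*(2*10*(-2) - 8) = -57*(-40 - 8) = -57*(-48) = 2736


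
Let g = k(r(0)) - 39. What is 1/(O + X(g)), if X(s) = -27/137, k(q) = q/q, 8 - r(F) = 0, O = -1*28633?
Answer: -137/3922748 ≈ -3.4924e-5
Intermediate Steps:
O = -28633
r(F) = 8 (r(F) = 8 - 1*0 = 8 + 0 = 8)
k(q) = 1
g = -38 (g = 1 - 39 = -38)
X(s) = -27/137 (X(s) = -27*1/137 = -27/137)
1/(O + X(g)) = 1/(-28633 - 27/137) = 1/(-3922748/137) = -137/3922748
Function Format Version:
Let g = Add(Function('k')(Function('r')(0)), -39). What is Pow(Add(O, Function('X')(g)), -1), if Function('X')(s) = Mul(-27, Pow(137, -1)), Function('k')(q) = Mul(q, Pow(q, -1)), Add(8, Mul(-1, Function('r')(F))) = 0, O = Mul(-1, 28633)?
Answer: Rational(-137, 3922748) ≈ -3.4924e-5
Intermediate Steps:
O = -28633
Function('r')(F) = 8 (Function('r')(F) = Add(8, Mul(-1, 0)) = Add(8, 0) = 8)
Function('k')(q) = 1
g = -38 (g = Add(1, -39) = -38)
Function('X')(s) = Rational(-27, 137) (Function('X')(s) = Mul(-27, Rational(1, 137)) = Rational(-27, 137))
Pow(Add(O, Function('X')(g)), -1) = Pow(Add(-28633, Rational(-27, 137)), -1) = Pow(Rational(-3922748, 137), -1) = Rational(-137, 3922748)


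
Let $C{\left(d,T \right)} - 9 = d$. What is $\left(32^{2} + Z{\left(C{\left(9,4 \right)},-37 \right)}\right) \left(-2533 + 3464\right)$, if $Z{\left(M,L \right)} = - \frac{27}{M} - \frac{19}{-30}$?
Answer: $\frac{14288057}{15} \approx 9.5254 \cdot 10^{5}$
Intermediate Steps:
$C{\left(d,T \right)} = 9 + d$
$Z{\left(M,L \right)} = \frac{19}{30} - \frac{27}{M}$ ($Z{\left(M,L \right)} = - \frac{27}{M} - - \frac{19}{30} = - \frac{27}{M} + \frac{19}{30} = \frac{19}{30} - \frac{27}{M}$)
$\left(32^{2} + Z{\left(C{\left(9,4 \right)},-37 \right)}\right) \left(-2533 + 3464\right) = \left(32^{2} + \left(\frac{19}{30} - \frac{27}{9 + 9}\right)\right) \left(-2533 + 3464\right) = \left(1024 + \left(\frac{19}{30} - \frac{27}{18}\right)\right) 931 = \left(1024 + \left(\frac{19}{30} - \frac{3}{2}\right)\right) 931 = \left(1024 - \frac{13}{15}\right) 931 = \frac{15347}{15} \cdot 931 = \frac{14288057}{15}$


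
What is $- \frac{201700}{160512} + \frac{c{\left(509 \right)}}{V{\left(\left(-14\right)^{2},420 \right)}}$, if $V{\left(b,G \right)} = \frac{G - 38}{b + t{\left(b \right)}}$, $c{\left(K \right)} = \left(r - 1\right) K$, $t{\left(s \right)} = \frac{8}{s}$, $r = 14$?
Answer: $\frac{1274854138153}{375557952} \approx 3394.6$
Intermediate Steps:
$c{\left(K \right)} = 13 K$ ($c{\left(K \right)} = \left(14 - 1\right) K = 13 K$)
$V{\left(b,G \right)} = \frac{-38 + G}{b + \frac{8}{b}}$ ($V{\left(b,G \right)} = \frac{G - 38}{b + \frac{8}{b}} = \frac{-38 + G}{b + \frac{8}{b}}$)
$- \frac{201700}{160512} + \frac{c{\left(509 \right)}}{V{\left(\left(-14\right)^{2},420 \right)}} = - \frac{201700}{160512} + \frac{13 \cdot 509}{\left(-14\right)^{2} \frac{1}{8 + \left(\left(-14\right)^{2}\right)^{2}} \left(-38 + 420\right)} = \left(-201700\right) \frac{1}{160512} + \frac{6617}{196 \frac{1}{8 + 196^{2}} \cdot 382} = - \frac{50425}{40128} + \frac{6617}{196 \frac{1}{8 + 38416} \cdot 382} = - \frac{50425}{40128} + \frac{6617}{196 \cdot \frac{1}{38424} \cdot 382} = - \frac{50425}{40128} + \frac{6617}{\frac{9359}{4803}} = - \frac{50425}{40128} + 6617 \cdot \frac{4803}{9359} = - \frac{50425}{40128} + \frac{31781451}{9359} = \frac{1274854138153}{375557952}$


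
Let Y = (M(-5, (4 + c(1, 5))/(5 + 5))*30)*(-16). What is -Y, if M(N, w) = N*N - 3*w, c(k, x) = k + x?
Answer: 10560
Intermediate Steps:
M(N, w) = N**2 - 3*w
Y = -10560 (Y = (((-5)**2 - 3*(4 + (1 + 5))/(5 + 5))*30)*(-16) = ((25 - 3*(4 + 6)/10)*30)*(-16) = ((25 - 30/10)*30)*(-16) = ((25 - 3*1)*30)*(-16) = ((25 - 3)*30)*(-16) = (22*30)*(-16) = 660*(-16) = -10560)
-Y = -1*(-10560) = 10560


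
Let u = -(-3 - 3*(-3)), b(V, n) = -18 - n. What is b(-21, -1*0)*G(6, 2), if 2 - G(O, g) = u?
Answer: -144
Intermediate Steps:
u = -6 (u = -(-3 + 9) = -1*6 = -6)
G(O, g) = 8 (G(O, g) = 2 - 1*(-6) = 2 + 6 = 8)
b(-21, -1*0)*G(6, 2) = (-18 - (-1)*0)*8 = (-18 - 1*0)*8 = (-18 + 0)*8 = -18*8 = -144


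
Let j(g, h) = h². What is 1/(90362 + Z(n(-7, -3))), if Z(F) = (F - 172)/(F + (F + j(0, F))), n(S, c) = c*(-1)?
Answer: 15/1355261 ≈ 1.1068e-5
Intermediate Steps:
n(S, c) = -c
Z(F) = (-172 + F)/(F² + 2*F) (Z(F) = (F - 172)/(F + (F + F²)) = (-172 + F)/(F² + 2*F))
1/(90362 + Z(n(-7, -3))) = 1/(90362 + (-172 - 1*(-3))/(((-1*(-3)))*(2 - 1*(-3)))) = 1/(90362 + (-172 + 3)/(3*(2 + 3))) = 1/(90362 + (⅓)*(-169)/5) = 1/(90362 + (⅓)*(⅕)*(-169)) = 1/(90362 - 169/15) = 1/(1355261/15) = 15/1355261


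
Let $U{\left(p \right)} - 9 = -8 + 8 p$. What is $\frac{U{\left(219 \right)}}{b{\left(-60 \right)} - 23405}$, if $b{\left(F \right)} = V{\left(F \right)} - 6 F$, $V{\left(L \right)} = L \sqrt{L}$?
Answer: $- \frac{8079577}{106257605} + \frac{42072 i \sqrt{15}}{106257605} \approx -0.076038 + 0.0015335 i$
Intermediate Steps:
$V{\left(L \right)} = L^{\frac{3}{2}}$
$U{\left(p \right)} = 1 + 8 p$ ($U{\left(p \right)} = 9 + \left(-8 + 8 p\right) = 1 + 8 p$)
$b{\left(F \right)} = F^{\frac{3}{2}} - 6 F$
$\frac{U{\left(219 \right)}}{b{\left(-60 \right)} - 23405} = \frac{1 + 8 \cdot 219}{\left(\left(-60\right)^{\frac{3}{2}} - -360\right) - 23405} = \frac{1 + 1752}{\left(- 120 i \sqrt{15} + 360\right) - 23405} = \frac{1753}{\left(360 - 120 i \sqrt{15}\right) - 23405} = \frac{1753}{-23045 - 120 i \sqrt{15}}$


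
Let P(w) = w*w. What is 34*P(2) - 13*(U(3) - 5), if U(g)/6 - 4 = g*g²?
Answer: -2217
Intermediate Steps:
U(g) = 24 + 6*g³ (U(g) = 24 + 6*(g*g²) = 24 + 6*g³)
P(w) = w²
34*P(2) - 13*(U(3) - 5) = 34*2² - 13*((24 + 6*3³) - 5) = 34*4 - 13*((24 + 6*27) - 5) = 136 - 13*((24 + 162) - 5) = 136 - 13*(186 - 5) = 136 - 2353 = -2217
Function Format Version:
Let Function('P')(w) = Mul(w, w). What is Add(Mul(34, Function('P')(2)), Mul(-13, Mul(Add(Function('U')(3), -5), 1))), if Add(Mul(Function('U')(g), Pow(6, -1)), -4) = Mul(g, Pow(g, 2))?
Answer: -2217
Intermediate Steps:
Function('U')(g) = Add(24, Mul(6, Pow(g, 3))) (Function('U')(g) = Add(24, Mul(6, Mul(g, Pow(g, 2)))) = Add(24, Mul(6, Pow(g, 3))))
Function('P')(w) = Pow(w, 2)
Add(Mul(34, Function('P')(2)), Mul(-13, Mul(Add(Function('U')(3), -5), 1))) = Add(Mul(34, Pow(2, 2)), Mul(-13, Mul(Add(Add(24, Mul(6, Pow(3, 3))), -5), 1))) = Add(Mul(34, 4), Mul(-13, Mul(Add(Add(24, Mul(6, 27)), -5), 1))) = Add(136, Mul(-13, Mul(Add(Add(24, 162), -5), 1))) = Add(136, Mul(-13, Mul(Add(186, -5), 1))) = Add(136, Mul(-13, Mul(181, 1))) = Add(136, Mul(-13, 181)) = Add(136, -2353) = -2217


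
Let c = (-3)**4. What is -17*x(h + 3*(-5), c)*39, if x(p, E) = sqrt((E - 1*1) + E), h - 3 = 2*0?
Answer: -663*sqrt(161) ≈ -8412.5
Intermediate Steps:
h = 3 (h = 3 + 2*0 = 3 + 0 = 3)
c = 81
x(p, E) = sqrt(-1 + 2*E) (x(p, E) = sqrt((E - 1) + E) = sqrt((-1 + E) + E) = sqrt(-1 + 2*E))
-17*x(h + 3*(-5), c)*39 = -17*sqrt(-1 + 2*81)*39 = -17*sqrt(-1 + 162)*39 = -17*sqrt(161)*39 = -663*sqrt(161)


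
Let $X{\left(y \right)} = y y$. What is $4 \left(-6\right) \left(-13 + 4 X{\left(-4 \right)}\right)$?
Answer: $-1224$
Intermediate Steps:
$X{\left(y \right)} = y^{2}$
$4 \left(-6\right) \left(-13 + 4 X{\left(-4 \right)}\right) = 4 \left(-6\right) \left(-13 + 4 \left(-4\right)^{2}\right) = - 24 \left(-13 + 4 \cdot 16\right) = - 24 \left(-13 + 64\right) = \left(-24\right) 51 = -1224$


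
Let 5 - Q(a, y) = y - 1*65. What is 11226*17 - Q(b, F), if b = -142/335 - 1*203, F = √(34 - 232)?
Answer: 190772 + 3*I*√22 ≈ 1.9077e+5 + 14.071*I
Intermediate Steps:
F = 3*I*√22 (F = √(-198) = 3*I*√22 ≈ 14.071*I)
b = -68147/335 (b = -142*1/335 - 203 = -142/335 - 203 = -68147/335 ≈ -203.42)
Q(a, y) = 70 - y (Q(a, y) = 5 - (y - 1*65) = 5 - (y - 65) = 5 - (-65 + y) = 5 + (65 - y) = 70 - y)
11226*17 - Q(b, F) = 11226*17 - (70 - 3*I*√22) = 190842 - (70 - 3*I*√22) = 190842 + (-70 + 3*I*√22) = 190772 + 3*I*√22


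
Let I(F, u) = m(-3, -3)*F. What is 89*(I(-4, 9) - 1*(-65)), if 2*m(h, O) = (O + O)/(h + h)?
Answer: 5607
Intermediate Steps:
m(h, O) = O/(2*h) (m(h, O) = ((O + O)/(h + h))/2 = ((2*O)/((2*h)))/2 = ((2*O)*(1/(2*h)))/2 = (O/h)/2 = O/(2*h))
I(F, u) = F/2 (I(F, u) = ((½)*(-3)/(-3))*F = ((½)*(-3)*(-⅓))*F = F/2)
89*(I(-4, 9) - 1*(-65)) = 89*((½)*(-4) - 1*(-65)) = 89*(-2 + 65) = 89*63 = 5607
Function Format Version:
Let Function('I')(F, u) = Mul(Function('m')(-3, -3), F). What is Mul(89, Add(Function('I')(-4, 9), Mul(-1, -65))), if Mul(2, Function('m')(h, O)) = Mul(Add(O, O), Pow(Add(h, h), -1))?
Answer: 5607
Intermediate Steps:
Function('m')(h, O) = Mul(Rational(1, 2), O, Pow(h, -1)) (Function('m')(h, O) = Mul(Rational(1, 2), Mul(Add(O, O), Pow(Add(h, h), -1))) = Mul(Rational(1, 2), Mul(Mul(2, O), Pow(Mul(2, h), -1))) = Mul(Rational(1, 2), Mul(Mul(2, O), Mul(Rational(1, 2), Pow(h, -1)))) = Mul(Rational(1, 2), Mul(O, Pow(h, -1))) = Mul(Rational(1, 2), O, Pow(h, -1)))
Function('I')(F, u) = Mul(Rational(1, 2), F) (Function('I')(F, u) = Mul(Mul(Rational(1, 2), -3, Pow(-3, -1)), F) = Mul(Mul(Rational(1, 2), -3, Rational(-1, 3)), F) = Mul(Rational(1, 2), F))
Mul(89, Add(Function('I')(-4, 9), Mul(-1, -65))) = Mul(89, Add(Mul(Rational(1, 2), -4), Mul(-1, -65))) = Mul(89, Add(-2, 65)) = Mul(89, 63) = 5607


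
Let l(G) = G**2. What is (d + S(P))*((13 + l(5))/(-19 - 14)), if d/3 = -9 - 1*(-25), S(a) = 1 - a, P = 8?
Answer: -1558/33 ≈ -47.212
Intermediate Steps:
d = 48 (d = 3*(-9 - 1*(-25)) = 3*(-9 + 25) = 3*16 = 48)
(d + S(P))*((13 + l(5))/(-19 - 14)) = (48 + (1 - 1*8))*((13 + 5**2)/(-19 - 14)) = (48 + (1 - 8))*((13 + 25)/(-33)) = (48 - 7)*(38*(-1/33)) = 41*(-38/33) = -1558/33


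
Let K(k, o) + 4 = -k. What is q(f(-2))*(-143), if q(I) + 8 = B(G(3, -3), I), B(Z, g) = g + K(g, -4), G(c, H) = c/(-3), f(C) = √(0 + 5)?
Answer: 1716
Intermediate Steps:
f(C) = √5
K(k, o) = -4 - k
G(c, H) = -c/3 (G(c, H) = c*(-⅓) = -c/3)
B(Z, g) = -4 (B(Z, g) = g + (-4 - g) = -4)
q(I) = -12 (q(I) = -8 - 4 = -12)
q(f(-2))*(-143) = -12*(-143) = 1716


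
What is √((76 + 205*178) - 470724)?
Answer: I*√434158 ≈ 658.91*I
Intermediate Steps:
√((76 + 205*178) - 470724) = √((76 + 36490) - 470724) = √(36566 - 470724) = √(-434158) = I*√434158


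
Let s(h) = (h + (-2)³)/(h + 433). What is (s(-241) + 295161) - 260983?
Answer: 2187309/64 ≈ 34177.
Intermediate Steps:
s(h) = (-8 + h)/(433 + h) (s(h) = (h - 8)/(433 + h) = (-8 + h)/(433 + h))
(s(-241) + 295161) - 260983 = ((-8 - 241)/(433 - 241) + 295161) - 260983 = (-249/192 + 295161) - 260983 = ((1/192)*(-249) + 295161) - 260983 = (-83/64 + 295161) - 260983 = 18890221/64 - 260983 = 2187309/64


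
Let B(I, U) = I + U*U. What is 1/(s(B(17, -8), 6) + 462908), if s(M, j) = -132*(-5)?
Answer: 1/463568 ≈ 2.1572e-6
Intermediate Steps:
B(I, U) = I + U²
s(M, j) = 660
1/(s(B(17, -8), 6) + 462908) = 1/(660 + 462908) = 1/463568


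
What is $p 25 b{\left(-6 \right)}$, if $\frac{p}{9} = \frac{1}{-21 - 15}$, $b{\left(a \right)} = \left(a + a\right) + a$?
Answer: $\frac{225}{2} \approx 112.5$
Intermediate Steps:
$b{\left(a \right)} = 3 a$ ($b{\left(a \right)} = 2 a + a = 3 a$)
$p = - \frac{1}{4}$ ($p = \frac{9}{-21 - 15} = \frac{9}{-36} = 9 \left(- \frac{1}{36}\right) = - \frac{1}{4} \approx -0.25$)
$p 25 b{\left(-6 \right)} = \left(- \frac{1}{4}\right) 25 \cdot 3 \left(-6\right) = \left(- \frac{25}{4}\right) \left(-18\right) = \frac{225}{2}$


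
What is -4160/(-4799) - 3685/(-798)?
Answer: 21003995/3829602 ≈ 5.4846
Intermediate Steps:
-4160/(-4799) - 3685/(-798) = -4160*(-1/4799) - 3685*(-1/798) = 4160/4799 + 3685/798 = 21003995/3829602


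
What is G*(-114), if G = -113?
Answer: 12882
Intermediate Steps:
G*(-114) = -113*(-114) = 12882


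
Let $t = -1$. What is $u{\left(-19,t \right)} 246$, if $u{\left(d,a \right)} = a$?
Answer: $-246$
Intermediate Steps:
$u{\left(-19,t \right)} 246 = \left(-1\right) 246 = -246$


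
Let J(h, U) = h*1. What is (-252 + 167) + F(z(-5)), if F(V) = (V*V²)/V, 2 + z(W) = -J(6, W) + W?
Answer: 84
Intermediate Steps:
J(h, U) = h
z(W) = -8 + W (z(W) = -2 + (-1*6 + W) = -2 + (-6 + W) = -8 + W)
F(V) = V² (F(V) = V³/V = V²)
(-252 + 167) + F(z(-5)) = (-252 + 167) + (-8 - 5)² = -85 + (-13)² = -85 + 169 = 84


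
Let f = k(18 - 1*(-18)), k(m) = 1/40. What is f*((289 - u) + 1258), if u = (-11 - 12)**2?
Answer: 509/20 ≈ 25.450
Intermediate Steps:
u = 529 (u = (-23)**2 = 529)
k(m) = 1/40
f = 1/40 ≈ 0.025000
f*((289 - u) + 1258) = ((289 - 1*529) + 1258)/40 = ((289 - 529) + 1258)/40 = (-240 + 1258)/40 = (1/40)*1018 = 509/20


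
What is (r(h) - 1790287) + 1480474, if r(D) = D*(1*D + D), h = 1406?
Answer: 3643859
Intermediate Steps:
r(D) = 2*D² (r(D) = D*(D + D) = D*(2*D) = 2*D²)
(r(h) - 1790287) + 1480474 = (2*1406² - 1790287) + 1480474 = (2*1976836 - 1790287) + 1480474 = (3953672 - 1790287) + 1480474 = 2163385 + 1480474 = 3643859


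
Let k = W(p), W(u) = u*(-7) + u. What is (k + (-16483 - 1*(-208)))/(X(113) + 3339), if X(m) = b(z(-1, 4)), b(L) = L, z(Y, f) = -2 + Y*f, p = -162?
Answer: -5101/1111 ≈ -4.5914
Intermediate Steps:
W(u) = -6*u (W(u) = -7*u + u = -6*u)
X(m) = -6 (X(m) = -2 - 1*4 = -2 - 4 = -6)
k = 972 (k = -6*(-162) = 972)
(k + (-16483 - 1*(-208)))/(X(113) + 3339) = (972 + (-16483 - 1*(-208)))/(-6 + 3339) = (972 + (-16483 + 208))/3333 = (972 - 16275)*(1/3333) = -15303*1/3333 = -5101/1111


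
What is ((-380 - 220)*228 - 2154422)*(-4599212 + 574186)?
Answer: 9222228121772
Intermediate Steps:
((-380 - 220)*228 - 2154422)*(-4599212 + 574186) = (-600*228 - 2154422)*(-4025026) = (-136800 - 2154422)*(-4025026) = -2291222*(-4025026) = 9222228121772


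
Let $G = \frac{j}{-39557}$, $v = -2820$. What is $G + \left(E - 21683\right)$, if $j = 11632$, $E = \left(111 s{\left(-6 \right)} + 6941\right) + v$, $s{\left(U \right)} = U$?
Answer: $- \frac{721056628}{39557} \approx -18228.0$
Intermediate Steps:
$E = 3455$ ($E = \left(111 \left(-6\right) + 6941\right) - 2820 = \left(-666 + 6941\right) - 2820 = 6275 - 2820 = 3455$)
$G = - \frac{11632}{39557}$ ($G = \frac{11632}{-39557} = 11632 \left(- \frac{1}{39557}\right) = - \frac{11632}{39557} \approx -0.29406$)
$G + \left(E - 21683\right) = - \frac{11632}{39557} + \left(3455 - 21683\right) = - \frac{11632}{39557} - 18228 = - \frac{721056628}{39557}$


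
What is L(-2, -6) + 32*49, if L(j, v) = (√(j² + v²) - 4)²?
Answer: 1624 - 16*√10 ≈ 1573.4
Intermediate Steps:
L(j, v) = (-4 + √(j² + v²))²
L(-2, -6) + 32*49 = (-4 + √((-2)² + (-6)²))² + 32*49 = (-4 + √(4 + 36))² + 1568 = (-4 + √40)² + 1568 = (-4 + 2*√10)² + 1568 = 1568 + (-4 + 2*√10)²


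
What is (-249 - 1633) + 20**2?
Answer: -1482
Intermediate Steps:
(-249 - 1633) + 20**2 = -1882 + 400 = -1482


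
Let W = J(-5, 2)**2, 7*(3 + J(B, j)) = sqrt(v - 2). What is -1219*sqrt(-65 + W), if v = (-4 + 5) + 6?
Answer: -1219*I*sqrt(3185 - (21 - sqrt(5))**2)/7 ≈ -9268.8*I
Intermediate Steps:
v = 7 (v = 1 + 6 = 7)
J(B, j) = -3 + sqrt(5)/7 (J(B, j) = -3 + sqrt(7 - 2)/7 = -3 + sqrt(5)/7)
W = (-3 + sqrt(5)/7)**2 ≈ 7.1854
-1219*sqrt(-65 + W) = -1219*sqrt(-65 + (21 - sqrt(5))**2/49)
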